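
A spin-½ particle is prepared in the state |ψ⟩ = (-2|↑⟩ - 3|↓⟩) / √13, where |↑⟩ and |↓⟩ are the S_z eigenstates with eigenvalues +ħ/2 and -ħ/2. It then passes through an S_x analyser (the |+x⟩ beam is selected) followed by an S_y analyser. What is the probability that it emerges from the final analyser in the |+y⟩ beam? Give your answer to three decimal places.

First analyser (S_x): P(|+x⟩) = |⟨+x|ψ⟩|² = 25/26.
After stage 1 the state is |+x⟩; P(|+y⟩) = |⟨+y|+x⟩|² = 1/2.
Joint probability = 25/26 × 1/2 = 0.481.

0.481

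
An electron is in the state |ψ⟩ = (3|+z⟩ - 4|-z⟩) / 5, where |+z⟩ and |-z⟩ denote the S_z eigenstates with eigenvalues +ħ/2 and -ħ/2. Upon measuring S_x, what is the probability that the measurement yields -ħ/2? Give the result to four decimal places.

0.9800

|-x⟩ = (|+z⟩ - |-z⟩)/√2, so ⟨-x|ψ⟩ = (7) / (√2·5).
P = |7|² / 50 = 49/50.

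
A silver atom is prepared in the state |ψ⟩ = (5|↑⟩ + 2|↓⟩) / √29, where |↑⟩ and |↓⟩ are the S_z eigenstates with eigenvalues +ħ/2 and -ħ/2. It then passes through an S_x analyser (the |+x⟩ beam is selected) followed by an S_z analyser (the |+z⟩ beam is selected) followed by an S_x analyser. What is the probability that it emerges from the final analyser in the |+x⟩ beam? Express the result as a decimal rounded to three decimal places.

First analyser (S_x): P(|+x⟩) = |⟨+x|ψ⟩|² = 49/58.
After stage 1 the state is |+x⟩; P(|+z⟩) = |⟨+z|+x⟩|² = 1/2.
After stage 2 the state is |+z⟩; P(|+x⟩) = |⟨+x|+z⟩|² = 1/2.
Joint probability = 49/58 × 1/2 × 1/2 = 0.211.

0.211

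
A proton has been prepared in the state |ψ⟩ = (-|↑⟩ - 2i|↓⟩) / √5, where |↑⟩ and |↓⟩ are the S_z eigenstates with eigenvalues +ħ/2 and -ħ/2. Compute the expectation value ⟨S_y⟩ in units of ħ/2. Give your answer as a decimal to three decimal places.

⟨σ_y⟩ = 2 Im(a* b)/(|a|²+|b|²) with a = -1, b = -2i.
a* b = 2i, so ⟨σ_y⟩ = 4/5.
⟨S_y⟩ = (ħ/2)·⟨σ_y⟩.

0.800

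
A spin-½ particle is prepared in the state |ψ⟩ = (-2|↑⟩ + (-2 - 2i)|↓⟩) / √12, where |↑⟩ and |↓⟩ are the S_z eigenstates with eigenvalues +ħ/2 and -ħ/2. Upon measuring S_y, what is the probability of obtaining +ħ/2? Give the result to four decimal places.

0.8333

|+y⟩ = (|↑⟩ + i|↓⟩)/√2, so ⟨+y|ψ⟩ = (-4 + 2i) / (√2·√12).
P = |-4 + 2i|² / 24 = 20/24.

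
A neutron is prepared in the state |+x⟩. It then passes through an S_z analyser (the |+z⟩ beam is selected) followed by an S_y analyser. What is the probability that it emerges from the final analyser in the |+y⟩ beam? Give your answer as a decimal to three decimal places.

0.250

First analyser (S_z): from |+x⟩, P(|+z⟩) = 1/2.
After stage 1 the state is |+z⟩; P(|+y⟩) = |⟨+y|+z⟩|² = 1/2.
Joint probability = 1/2 × 1/2 = 0.250.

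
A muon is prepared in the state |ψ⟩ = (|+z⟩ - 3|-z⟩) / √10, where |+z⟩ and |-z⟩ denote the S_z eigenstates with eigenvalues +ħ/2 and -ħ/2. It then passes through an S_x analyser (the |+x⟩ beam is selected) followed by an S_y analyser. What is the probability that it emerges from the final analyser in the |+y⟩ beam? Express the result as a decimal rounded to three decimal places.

First analyser (S_x): P(|+x⟩) = |⟨+x|ψ⟩|² = 4/20.
After stage 1 the state is |+x⟩; P(|+y⟩) = |⟨+y|+x⟩|² = 1/2.
Joint probability = 4/20 × 1/2 = 0.100.

0.100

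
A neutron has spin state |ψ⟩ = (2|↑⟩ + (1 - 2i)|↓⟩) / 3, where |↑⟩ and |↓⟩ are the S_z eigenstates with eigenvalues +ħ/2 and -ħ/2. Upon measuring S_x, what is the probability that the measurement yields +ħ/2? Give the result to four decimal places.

|+x⟩ = (|↑⟩ + |↓⟩)/√2, so ⟨+x|ψ⟩ = (3 - 2i) / (√2·3).
P = |3 - 2i|² / 18 = 13/18.

0.7222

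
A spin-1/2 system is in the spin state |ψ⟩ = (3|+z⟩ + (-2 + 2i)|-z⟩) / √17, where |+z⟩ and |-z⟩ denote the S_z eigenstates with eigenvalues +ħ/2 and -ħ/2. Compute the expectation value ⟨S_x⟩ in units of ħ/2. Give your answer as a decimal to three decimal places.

⟨σ_x⟩ = 2 Re(a* b)/(|a|²+|b|²) with a = 3, b = (-2 + 2i).
a* b = (-6 + 6i), so ⟨σ_x⟩ = -12/17.
⟨S_x⟩ = (ħ/2)·⟨σ_x⟩.

-0.706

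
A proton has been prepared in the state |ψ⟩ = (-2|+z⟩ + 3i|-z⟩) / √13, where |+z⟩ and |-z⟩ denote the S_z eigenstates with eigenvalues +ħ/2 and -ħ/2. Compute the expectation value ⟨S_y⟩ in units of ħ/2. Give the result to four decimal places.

-0.9231

⟨σ_y⟩ = 2 Im(a* b)/(|a|²+|b|²) with a = -2, b = 3i.
a* b = -6i, so ⟨σ_y⟩ = -12/13.
⟨S_y⟩ = (ħ/2)·⟨σ_y⟩.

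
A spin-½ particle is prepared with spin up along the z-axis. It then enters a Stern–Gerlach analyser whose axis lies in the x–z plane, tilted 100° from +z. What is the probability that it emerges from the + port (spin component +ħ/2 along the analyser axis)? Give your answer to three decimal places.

For spin-½, the probability of finding spin-up along an axis at angle θ to the initial spin direction is cos²(θ/2); spin-down is sin²(θ/2).
θ = 100°, so P = cos²(50°) ≈ 0.413.

0.413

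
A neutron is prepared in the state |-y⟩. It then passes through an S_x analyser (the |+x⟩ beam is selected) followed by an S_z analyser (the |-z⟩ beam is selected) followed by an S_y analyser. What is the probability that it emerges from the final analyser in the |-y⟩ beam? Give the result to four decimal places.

First analyser (S_x): from |-y⟩, P(|+x⟩) = 1/2.
After stage 1 the state is |+x⟩; P(|-z⟩) = |⟨-z|+x⟩|² = 1/2.
After stage 2 the state is |-z⟩; P(|-y⟩) = |⟨-y|-z⟩|² = 1/2.
Joint probability = 1/2 × 1/2 × 1/2 = 0.1250.

0.1250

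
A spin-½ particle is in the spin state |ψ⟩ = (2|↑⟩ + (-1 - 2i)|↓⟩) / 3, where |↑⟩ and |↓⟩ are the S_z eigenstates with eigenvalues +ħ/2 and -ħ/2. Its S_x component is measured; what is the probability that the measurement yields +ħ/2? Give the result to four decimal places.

|+x⟩ = (|↑⟩ + |↓⟩)/√2, so ⟨+x|ψ⟩ = (1 - 2i) / (√2·3).
P = |1 - 2i|² / 18 = 5/18.

0.2778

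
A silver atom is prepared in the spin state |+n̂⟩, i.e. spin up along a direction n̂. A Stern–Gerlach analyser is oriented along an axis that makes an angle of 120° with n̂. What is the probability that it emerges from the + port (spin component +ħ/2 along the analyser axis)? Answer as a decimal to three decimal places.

For spin-½, the probability of finding spin-up along an axis at angle θ to the initial spin direction is cos²(θ/2); spin-down is sin²(θ/2).
θ = 120°, so P = cos²(60°) ≈ 0.250.

0.250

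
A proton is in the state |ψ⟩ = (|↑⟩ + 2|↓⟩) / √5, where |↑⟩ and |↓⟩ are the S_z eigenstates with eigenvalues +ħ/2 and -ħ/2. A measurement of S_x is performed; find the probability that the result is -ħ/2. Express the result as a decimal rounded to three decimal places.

|-x⟩ = (|↑⟩ - |↓⟩)/√2, so ⟨-x|ψ⟩ = (-1) / (√2·√5).
P = |-1|² / 10 = 1/10.

0.100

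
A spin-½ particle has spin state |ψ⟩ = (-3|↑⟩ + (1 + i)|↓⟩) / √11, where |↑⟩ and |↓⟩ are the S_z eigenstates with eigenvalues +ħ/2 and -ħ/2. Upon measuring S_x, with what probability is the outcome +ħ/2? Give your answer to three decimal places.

0.227

|+x⟩ = (|↑⟩ + |↓⟩)/√2, so ⟨+x|ψ⟩ = (-2 + i) / (√2·√11).
P = |-2 + i|² / 22 = 5/22.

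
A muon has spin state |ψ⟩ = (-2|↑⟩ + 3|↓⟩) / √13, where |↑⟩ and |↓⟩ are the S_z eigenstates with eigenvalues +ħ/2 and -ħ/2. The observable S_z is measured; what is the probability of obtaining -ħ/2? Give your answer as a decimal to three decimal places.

The -ħ/2 outcome corresponds to |↓⟩. Its amplitude in |ψ⟩ is 3/√13.
P = |3|² / 13 = 9/13.

0.692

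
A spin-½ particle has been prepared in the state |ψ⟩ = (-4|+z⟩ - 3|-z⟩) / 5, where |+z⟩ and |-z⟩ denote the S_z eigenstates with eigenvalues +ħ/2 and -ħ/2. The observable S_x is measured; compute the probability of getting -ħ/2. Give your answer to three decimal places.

0.020

|-x⟩ = (|+z⟩ - |-z⟩)/√2, so ⟨-x|ψ⟩ = (-1) / (√2·5).
P = |-1|² / 50 = 1/50.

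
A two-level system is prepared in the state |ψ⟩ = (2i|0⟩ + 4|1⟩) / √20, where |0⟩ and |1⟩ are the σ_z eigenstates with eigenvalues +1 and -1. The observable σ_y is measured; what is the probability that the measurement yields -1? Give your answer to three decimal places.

0.900

|-y⟩ = (|0⟩ - i|1⟩)/√2, so ⟨-y|ψ⟩ = (6i) / (√2·√20).
P = |6i|² / 40 = 36/40.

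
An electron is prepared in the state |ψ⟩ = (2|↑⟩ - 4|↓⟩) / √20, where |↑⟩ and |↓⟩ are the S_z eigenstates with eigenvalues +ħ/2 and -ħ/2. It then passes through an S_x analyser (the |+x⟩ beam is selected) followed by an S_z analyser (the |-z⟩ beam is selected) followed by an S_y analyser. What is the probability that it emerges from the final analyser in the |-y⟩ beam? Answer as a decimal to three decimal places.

0.025

First analyser (S_x): P(|+x⟩) = |⟨+x|ψ⟩|² = 4/40.
After stage 1 the state is |+x⟩; P(|-z⟩) = |⟨-z|+x⟩|² = 1/2.
After stage 2 the state is |-z⟩; P(|-y⟩) = |⟨-y|-z⟩|² = 1/2.
Joint probability = 4/40 × 1/2 × 1/2 = 0.025.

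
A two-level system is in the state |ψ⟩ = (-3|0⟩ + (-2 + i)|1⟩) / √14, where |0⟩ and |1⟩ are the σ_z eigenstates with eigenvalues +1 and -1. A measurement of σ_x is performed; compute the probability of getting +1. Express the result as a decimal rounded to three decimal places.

|+x⟩ = (|0⟩ + |1⟩)/√2, so ⟨+x|ψ⟩ = (-5 + i) / (√2·√14).
P = |-5 + i|² / 28 = 26/28.

0.929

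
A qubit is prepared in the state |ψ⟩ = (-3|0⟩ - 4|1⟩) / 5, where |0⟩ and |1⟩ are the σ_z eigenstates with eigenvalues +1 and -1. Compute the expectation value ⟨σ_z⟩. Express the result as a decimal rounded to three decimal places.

-0.280

⟨σ_z⟩ = |a|² - |b|² divided by |a|²+|b|², with a, b the |0⟩, |1⟩ amplitudes.
= (9 - 16)/25 = -7/25.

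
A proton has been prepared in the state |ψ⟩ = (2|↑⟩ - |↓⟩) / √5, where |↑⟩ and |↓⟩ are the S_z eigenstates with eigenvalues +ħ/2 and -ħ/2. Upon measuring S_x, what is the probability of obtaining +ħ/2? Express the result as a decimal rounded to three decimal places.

|+x⟩ = (|↑⟩ + |↓⟩)/√2, so ⟨+x|ψ⟩ = (1) / (√2·√5).
P = |1|² / 10 = 1/10.

0.100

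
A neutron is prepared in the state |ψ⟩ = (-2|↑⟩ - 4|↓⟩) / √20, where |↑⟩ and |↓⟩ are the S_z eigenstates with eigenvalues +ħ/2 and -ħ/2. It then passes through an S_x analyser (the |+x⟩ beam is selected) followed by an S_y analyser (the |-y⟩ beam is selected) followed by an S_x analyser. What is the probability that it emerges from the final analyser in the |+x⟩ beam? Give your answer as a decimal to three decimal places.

0.225

First analyser (S_x): P(|+x⟩) = |⟨+x|ψ⟩|² = 36/40.
After stage 1 the state is |+x⟩; P(|-y⟩) = |⟨-y|+x⟩|² = 1/2.
After stage 2 the state is |-y⟩; P(|+x⟩) = |⟨+x|-y⟩|² = 1/2.
Joint probability = 36/40 × 1/2 × 1/2 = 0.225.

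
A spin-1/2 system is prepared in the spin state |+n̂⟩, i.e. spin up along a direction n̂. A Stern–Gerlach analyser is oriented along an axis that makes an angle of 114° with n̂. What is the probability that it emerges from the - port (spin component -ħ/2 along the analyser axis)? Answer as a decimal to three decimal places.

0.703

For spin-½, the probability of finding spin-up along an axis at angle θ to the initial spin direction is cos²(θ/2); spin-down is sin²(θ/2).
θ = 114°, so P = sin²(57°) ≈ 0.703.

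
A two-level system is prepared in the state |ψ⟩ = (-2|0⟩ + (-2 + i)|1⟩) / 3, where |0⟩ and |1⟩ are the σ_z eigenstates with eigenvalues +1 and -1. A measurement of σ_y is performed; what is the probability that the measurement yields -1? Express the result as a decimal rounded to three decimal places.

0.722

|-y⟩ = (|0⟩ - i|1⟩)/√2, so ⟨-y|ψ⟩ = (-3 - 2i) / (√2·3).
P = |-3 - 2i|² / 18 = 13/18.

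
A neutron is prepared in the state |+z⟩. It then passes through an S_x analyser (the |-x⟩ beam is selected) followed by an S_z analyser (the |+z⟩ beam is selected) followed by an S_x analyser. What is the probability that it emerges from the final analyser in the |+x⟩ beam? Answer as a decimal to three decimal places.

0.125

First analyser (S_x): from |+z⟩, P(|-x⟩) = 1/2.
After stage 1 the state is |-x⟩; P(|+z⟩) = |⟨+z|-x⟩|² = 1/2.
After stage 2 the state is |+z⟩; P(|+x⟩) = |⟨+x|+z⟩|² = 1/2.
Joint probability = 1/2 × 1/2 × 1/2 = 0.125.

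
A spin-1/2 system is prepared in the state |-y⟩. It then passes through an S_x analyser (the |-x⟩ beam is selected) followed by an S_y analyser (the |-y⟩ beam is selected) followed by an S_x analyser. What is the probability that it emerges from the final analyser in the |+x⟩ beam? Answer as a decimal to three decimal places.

0.125

First analyser (S_x): from |-y⟩, P(|-x⟩) = 1/2.
After stage 1 the state is |-x⟩; P(|-y⟩) = |⟨-y|-x⟩|² = 1/2.
After stage 2 the state is |-y⟩; P(|+x⟩) = |⟨+x|-y⟩|² = 1/2.
Joint probability = 1/2 × 1/2 × 1/2 = 0.125.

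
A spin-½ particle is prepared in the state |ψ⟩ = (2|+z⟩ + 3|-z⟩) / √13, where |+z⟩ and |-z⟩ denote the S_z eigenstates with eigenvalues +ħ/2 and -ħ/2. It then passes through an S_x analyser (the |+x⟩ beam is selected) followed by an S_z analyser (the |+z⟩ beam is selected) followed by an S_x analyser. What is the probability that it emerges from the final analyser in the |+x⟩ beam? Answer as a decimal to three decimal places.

0.240

First analyser (S_x): P(|+x⟩) = |⟨+x|ψ⟩|² = 25/26.
After stage 1 the state is |+x⟩; P(|+z⟩) = |⟨+z|+x⟩|² = 1/2.
After stage 2 the state is |+z⟩; P(|+x⟩) = |⟨+x|+z⟩|² = 1/2.
Joint probability = 25/26 × 1/2 × 1/2 = 0.240.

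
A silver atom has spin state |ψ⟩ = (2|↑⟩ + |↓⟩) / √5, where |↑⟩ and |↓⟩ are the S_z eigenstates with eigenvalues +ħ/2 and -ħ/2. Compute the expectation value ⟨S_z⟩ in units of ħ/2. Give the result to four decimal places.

0.6000

⟨σ_z⟩ = |a|² - |b|² divided by |a|²+|b|², with a, b the |↑⟩, |↓⟩ amplitudes.
= (4 - 1)/5 = 3/5.
⟨S_z⟩ = (ħ/2)·⟨σ_z⟩.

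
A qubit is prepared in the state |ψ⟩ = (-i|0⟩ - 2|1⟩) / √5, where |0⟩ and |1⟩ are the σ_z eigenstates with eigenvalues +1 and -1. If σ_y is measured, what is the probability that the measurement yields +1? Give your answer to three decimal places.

|+y⟩ = (|0⟩ + i|1⟩)/√2, so ⟨+y|ψ⟩ = (i) / (√2·√5).
P = |i|² / 10 = 1/10.

0.100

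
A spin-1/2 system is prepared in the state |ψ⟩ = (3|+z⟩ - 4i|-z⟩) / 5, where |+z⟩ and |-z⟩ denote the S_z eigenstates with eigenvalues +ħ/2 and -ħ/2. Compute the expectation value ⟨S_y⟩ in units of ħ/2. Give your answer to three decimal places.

⟨σ_y⟩ = 2 Im(a* b)/(|a|²+|b|²) with a = 3, b = -4i.
a* b = -12i, so ⟨σ_y⟩ = -24/25.
⟨S_y⟩ = (ħ/2)·⟨σ_y⟩.

-0.960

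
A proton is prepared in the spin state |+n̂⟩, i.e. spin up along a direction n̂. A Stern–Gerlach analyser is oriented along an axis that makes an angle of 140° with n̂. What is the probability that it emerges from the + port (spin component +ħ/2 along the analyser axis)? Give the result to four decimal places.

For spin-½, the probability of finding spin-up along an axis at angle θ to the initial spin direction is cos²(θ/2); spin-down is sin²(θ/2).
θ = 140°, so P = cos²(70°) ≈ 0.1170.

0.1170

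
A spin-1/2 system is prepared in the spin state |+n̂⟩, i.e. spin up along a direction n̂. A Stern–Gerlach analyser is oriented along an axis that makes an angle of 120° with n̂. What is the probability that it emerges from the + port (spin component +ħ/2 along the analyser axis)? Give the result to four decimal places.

0.2500

For spin-½, the probability of finding spin-up along an axis at angle θ to the initial spin direction is cos²(θ/2); spin-down is sin²(θ/2).
θ = 120°, so P = cos²(60°) ≈ 0.2500.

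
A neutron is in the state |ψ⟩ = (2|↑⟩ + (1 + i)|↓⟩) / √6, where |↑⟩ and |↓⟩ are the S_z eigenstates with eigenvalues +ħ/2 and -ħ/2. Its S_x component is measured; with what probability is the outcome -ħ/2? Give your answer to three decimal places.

|-x⟩ = (|↑⟩ - |↓⟩)/√2, so ⟨-x|ψ⟩ = (1 - i) / (√2·√6).
P = |1 - i|² / 12 = 2/12.

0.167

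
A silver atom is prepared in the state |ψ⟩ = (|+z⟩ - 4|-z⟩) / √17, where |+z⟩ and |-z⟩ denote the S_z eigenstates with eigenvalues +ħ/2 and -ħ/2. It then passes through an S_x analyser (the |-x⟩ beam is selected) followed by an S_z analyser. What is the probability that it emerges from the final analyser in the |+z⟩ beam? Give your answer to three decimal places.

0.368

First analyser (S_x): P(|-x⟩) = |⟨-x|ψ⟩|² = 25/34.
After stage 1 the state is |-x⟩; P(|+z⟩) = |⟨+z|-x⟩|² = 1/2.
Joint probability = 25/34 × 1/2 = 0.368.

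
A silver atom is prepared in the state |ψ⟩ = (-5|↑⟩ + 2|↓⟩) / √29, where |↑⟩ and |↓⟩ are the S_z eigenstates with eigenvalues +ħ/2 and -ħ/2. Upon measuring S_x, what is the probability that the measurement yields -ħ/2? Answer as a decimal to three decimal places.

0.845

|-x⟩ = (|↑⟩ - |↓⟩)/√2, so ⟨-x|ψ⟩ = (-7) / (√2·√29).
P = |-7|² / 58 = 49/58.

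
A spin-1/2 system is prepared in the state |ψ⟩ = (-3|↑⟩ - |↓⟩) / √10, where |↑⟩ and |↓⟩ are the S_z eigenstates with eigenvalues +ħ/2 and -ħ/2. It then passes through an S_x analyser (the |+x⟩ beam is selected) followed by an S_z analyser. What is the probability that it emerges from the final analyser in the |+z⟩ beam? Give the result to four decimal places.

0.4000

First analyser (S_x): P(|+x⟩) = |⟨+x|ψ⟩|² = 16/20.
After stage 1 the state is |+x⟩; P(|+z⟩) = |⟨+z|+x⟩|² = 1/2.
Joint probability = 16/20 × 1/2 = 0.4000.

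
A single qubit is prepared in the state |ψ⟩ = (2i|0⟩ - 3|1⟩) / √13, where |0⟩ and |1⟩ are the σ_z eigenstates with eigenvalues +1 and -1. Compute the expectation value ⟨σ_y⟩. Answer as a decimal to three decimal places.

⟨σ_y⟩ = 2 Im(a* b)/(|a|²+|b|²) with a = 2i, b = -3.
a* b = 6i, so ⟨σ_y⟩ = 12/13.

0.923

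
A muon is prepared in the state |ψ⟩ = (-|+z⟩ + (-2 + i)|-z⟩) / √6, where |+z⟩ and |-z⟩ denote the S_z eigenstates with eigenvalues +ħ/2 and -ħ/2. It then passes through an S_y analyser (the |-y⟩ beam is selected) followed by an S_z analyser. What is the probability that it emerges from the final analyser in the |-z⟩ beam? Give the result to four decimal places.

0.3333

First analyser (S_y): P(|-y⟩) = |⟨-y|ψ⟩|² = 8/12.
After stage 1 the state is |-y⟩; P(|-z⟩) = |⟨-z|-y⟩|² = 1/2.
Joint probability = 8/12 × 1/2 = 0.3333.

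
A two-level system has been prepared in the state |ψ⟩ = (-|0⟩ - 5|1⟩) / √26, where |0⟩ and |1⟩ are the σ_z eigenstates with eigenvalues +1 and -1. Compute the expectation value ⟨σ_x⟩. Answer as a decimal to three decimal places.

⟨σ_x⟩ = 2 Re(a* b)/(|a|²+|b|²) with a = -1, b = -5.
a* b = 5, so ⟨σ_x⟩ = 10/26.

0.385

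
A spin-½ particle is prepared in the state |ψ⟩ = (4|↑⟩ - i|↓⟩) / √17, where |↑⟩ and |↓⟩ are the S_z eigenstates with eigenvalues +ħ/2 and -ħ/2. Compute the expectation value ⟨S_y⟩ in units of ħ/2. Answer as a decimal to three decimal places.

-0.471

⟨σ_y⟩ = 2 Im(a* b)/(|a|²+|b|²) with a = 4, b = -i.
a* b = -4i, so ⟨σ_y⟩ = -8/17.
⟨S_y⟩ = (ħ/2)·⟨σ_y⟩.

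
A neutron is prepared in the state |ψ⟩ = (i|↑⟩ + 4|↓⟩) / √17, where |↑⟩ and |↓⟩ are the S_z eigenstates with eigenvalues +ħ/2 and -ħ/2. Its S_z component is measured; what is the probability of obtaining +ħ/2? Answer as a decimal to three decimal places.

0.059

The +ħ/2 outcome corresponds to |↑⟩. Its amplitude in |ψ⟩ is i/√17.
P = |i|² / 17 = 1/17.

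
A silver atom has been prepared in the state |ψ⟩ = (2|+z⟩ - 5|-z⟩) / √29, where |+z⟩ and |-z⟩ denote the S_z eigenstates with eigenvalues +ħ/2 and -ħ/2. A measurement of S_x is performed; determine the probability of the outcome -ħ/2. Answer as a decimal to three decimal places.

|-x⟩ = (|+z⟩ - |-z⟩)/√2, so ⟨-x|ψ⟩ = (7) / (√2·√29).
P = |7|² / 58 = 49/58.

0.845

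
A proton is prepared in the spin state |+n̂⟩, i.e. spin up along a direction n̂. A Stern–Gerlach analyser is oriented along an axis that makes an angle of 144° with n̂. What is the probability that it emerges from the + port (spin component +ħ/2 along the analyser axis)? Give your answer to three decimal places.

0.095

For spin-½, the probability of finding spin-up along an axis at angle θ to the initial spin direction is cos²(θ/2); spin-down is sin²(θ/2).
θ = 144°, so P = cos²(72°) ≈ 0.095.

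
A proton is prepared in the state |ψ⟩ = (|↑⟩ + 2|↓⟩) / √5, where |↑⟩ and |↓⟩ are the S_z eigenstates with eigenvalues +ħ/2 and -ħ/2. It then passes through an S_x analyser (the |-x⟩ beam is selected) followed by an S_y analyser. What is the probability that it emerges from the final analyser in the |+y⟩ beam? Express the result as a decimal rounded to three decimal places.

0.050

First analyser (S_x): P(|-x⟩) = |⟨-x|ψ⟩|² = 1/10.
After stage 1 the state is |-x⟩; P(|+y⟩) = |⟨+y|-x⟩|² = 1/2.
Joint probability = 1/10 × 1/2 = 0.050.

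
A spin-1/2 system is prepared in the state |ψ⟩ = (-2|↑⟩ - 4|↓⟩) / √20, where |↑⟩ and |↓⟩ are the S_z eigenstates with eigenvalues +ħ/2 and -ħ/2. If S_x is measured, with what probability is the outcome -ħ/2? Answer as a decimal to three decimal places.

|-x⟩ = (|↑⟩ - |↓⟩)/√2, so ⟨-x|ψ⟩ = (2) / (√2·√20).
P = |2|² / 40 = 4/40.

0.100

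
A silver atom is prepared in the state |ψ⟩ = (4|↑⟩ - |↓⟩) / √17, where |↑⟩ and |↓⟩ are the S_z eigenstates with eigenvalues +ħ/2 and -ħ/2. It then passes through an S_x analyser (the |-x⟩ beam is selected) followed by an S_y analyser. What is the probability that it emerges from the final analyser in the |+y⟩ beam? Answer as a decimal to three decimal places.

First analyser (S_x): P(|-x⟩) = |⟨-x|ψ⟩|² = 25/34.
After stage 1 the state is |-x⟩; P(|+y⟩) = |⟨+y|-x⟩|² = 1/2.
Joint probability = 25/34 × 1/2 = 0.368.

0.368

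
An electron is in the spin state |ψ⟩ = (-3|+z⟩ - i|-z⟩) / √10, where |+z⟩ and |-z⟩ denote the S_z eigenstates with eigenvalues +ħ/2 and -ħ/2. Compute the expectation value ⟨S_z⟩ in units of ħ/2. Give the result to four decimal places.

⟨σ_z⟩ = |a|² - |b|² divided by |a|²+|b|², with a, b the |+z⟩, |-z⟩ amplitudes.
= (9 - 1)/10 = 8/10.
⟨S_z⟩ = (ħ/2)·⟨σ_z⟩.

0.8000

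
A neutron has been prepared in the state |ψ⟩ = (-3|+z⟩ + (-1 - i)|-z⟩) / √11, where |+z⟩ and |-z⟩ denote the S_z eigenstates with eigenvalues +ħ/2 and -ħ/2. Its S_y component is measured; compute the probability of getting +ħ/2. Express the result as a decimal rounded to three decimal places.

|+y⟩ = (|+z⟩ + i|-z⟩)/√2, so ⟨+y|ψ⟩ = (-4 + i) / (√2·√11).
P = |-4 + i|² / 22 = 17/22.

0.773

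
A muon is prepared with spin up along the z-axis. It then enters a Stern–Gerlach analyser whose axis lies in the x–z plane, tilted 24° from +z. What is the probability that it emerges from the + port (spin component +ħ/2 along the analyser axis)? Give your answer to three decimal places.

0.957

For spin-½, the probability of finding spin-up along an axis at angle θ to the initial spin direction is cos²(θ/2); spin-down is sin²(θ/2).
θ = 24°, so P = cos²(12°) ≈ 0.957.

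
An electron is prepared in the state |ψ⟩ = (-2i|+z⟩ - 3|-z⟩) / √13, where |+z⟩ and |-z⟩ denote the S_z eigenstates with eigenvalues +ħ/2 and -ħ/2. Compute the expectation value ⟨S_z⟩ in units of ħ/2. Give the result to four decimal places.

⟨σ_z⟩ = |a|² - |b|² divided by |a|²+|b|², with a, b the |+z⟩, |-z⟩ amplitudes.
= (4 - 9)/13 = -5/13.
⟨S_z⟩ = (ħ/2)·⟨σ_z⟩.

-0.3846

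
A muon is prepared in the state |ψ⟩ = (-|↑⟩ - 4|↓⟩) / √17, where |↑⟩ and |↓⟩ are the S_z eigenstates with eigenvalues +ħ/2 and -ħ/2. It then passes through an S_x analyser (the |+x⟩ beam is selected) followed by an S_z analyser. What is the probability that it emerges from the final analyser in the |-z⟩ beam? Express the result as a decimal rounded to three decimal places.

First analyser (S_x): P(|+x⟩) = |⟨+x|ψ⟩|² = 25/34.
After stage 1 the state is |+x⟩; P(|-z⟩) = |⟨-z|+x⟩|² = 1/2.
Joint probability = 25/34 × 1/2 = 0.368.

0.368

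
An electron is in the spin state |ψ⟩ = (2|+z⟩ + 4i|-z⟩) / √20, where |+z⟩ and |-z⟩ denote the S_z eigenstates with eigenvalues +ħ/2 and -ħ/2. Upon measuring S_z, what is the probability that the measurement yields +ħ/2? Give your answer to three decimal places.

0.200

The +ħ/2 outcome corresponds to |+z⟩. Its amplitude in |ψ⟩ is 2/√20.
P = |2|² / 20 = 4/20.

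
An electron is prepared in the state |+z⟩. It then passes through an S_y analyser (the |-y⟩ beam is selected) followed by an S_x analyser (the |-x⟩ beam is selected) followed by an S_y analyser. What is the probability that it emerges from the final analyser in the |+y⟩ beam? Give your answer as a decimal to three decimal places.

First analyser (S_y): from |+z⟩, P(|-y⟩) = 1/2.
After stage 1 the state is |-y⟩; P(|-x⟩) = |⟨-x|-y⟩|² = 1/2.
After stage 2 the state is |-x⟩; P(|+y⟩) = |⟨+y|-x⟩|² = 1/2.
Joint probability = 1/2 × 1/2 × 1/2 = 0.125.

0.125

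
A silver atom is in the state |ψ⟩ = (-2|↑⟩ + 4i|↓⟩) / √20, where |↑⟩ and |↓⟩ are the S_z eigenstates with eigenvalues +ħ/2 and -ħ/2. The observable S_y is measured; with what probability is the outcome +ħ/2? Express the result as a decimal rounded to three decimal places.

0.100

|+y⟩ = (|↑⟩ + i|↓⟩)/√2, so ⟨+y|ψ⟩ = (2) / (√2·√20).
P = |2|² / 40 = 4/40.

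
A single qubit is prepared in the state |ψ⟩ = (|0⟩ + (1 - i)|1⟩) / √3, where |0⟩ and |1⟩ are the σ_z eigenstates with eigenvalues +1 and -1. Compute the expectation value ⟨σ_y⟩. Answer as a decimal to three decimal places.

-0.667

⟨σ_y⟩ = 2 Im(a* b)/(|a|²+|b|²) with a = 1, b = (1 - i).
a* b = (1 - i), so ⟨σ_y⟩ = -2/3.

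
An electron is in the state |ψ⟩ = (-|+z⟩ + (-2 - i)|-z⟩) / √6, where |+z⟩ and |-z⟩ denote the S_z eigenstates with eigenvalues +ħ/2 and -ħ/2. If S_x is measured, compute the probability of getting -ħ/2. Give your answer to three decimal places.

0.167

|-x⟩ = (|+z⟩ - |-z⟩)/√2, so ⟨-x|ψ⟩ = (1 + i) / (√2·√6).
P = |1 + i|² / 12 = 2/12.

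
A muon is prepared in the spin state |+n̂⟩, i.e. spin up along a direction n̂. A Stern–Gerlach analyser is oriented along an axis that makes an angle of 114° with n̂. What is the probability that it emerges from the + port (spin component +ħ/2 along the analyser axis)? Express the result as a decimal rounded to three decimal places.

0.297

For spin-½, the probability of finding spin-up along an axis at angle θ to the initial spin direction is cos²(θ/2); spin-down is sin²(θ/2).
θ = 114°, so P = cos²(57°) ≈ 0.297.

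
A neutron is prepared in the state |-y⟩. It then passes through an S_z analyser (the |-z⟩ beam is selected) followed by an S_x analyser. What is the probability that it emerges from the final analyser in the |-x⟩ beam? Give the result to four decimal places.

First analyser (S_z): from |-y⟩, P(|-z⟩) = 1/2.
After stage 1 the state is |-z⟩; P(|-x⟩) = |⟨-x|-z⟩|² = 1/2.
Joint probability = 1/2 × 1/2 = 0.2500.

0.2500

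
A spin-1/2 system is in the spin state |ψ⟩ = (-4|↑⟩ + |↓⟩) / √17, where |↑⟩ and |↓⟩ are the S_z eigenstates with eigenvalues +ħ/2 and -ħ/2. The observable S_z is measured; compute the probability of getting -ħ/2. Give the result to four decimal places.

The -ħ/2 outcome corresponds to |↓⟩. Its amplitude in |ψ⟩ is 1/√17.
P = |1|² / 17 = 1/17.

0.0588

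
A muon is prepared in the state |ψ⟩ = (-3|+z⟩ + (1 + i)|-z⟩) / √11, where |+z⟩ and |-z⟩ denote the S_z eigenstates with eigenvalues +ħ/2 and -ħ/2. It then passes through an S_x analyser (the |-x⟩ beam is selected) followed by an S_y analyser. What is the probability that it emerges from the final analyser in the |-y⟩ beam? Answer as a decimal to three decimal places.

0.386

First analyser (S_x): P(|-x⟩) = |⟨-x|ψ⟩|² = 17/22.
After stage 1 the state is |-x⟩; P(|-y⟩) = |⟨-y|-x⟩|² = 1/2.
Joint probability = 17/22 × 1/2 = 0.386.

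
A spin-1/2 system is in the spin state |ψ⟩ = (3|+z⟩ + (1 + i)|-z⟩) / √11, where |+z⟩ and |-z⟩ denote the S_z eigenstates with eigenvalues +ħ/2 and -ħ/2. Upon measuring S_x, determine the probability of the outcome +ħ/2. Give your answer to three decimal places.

|+x⟩ = (|+z⟩ + |-z⟩)/√2, so ⟨+x|ψ⟩ = (4 + i) / (√2·√11).
P = |4 + i|² / 22 = 17/22.

0.773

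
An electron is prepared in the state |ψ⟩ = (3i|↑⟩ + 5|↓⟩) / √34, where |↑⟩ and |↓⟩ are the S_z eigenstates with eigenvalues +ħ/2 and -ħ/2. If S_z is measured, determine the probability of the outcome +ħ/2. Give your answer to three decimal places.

0.265

The +ħ/2 outcome corresponds to |↑⟩. Its amplitude in |ψ⟩ is 3i/√34.
P = |3i|² / 34 = 9/34.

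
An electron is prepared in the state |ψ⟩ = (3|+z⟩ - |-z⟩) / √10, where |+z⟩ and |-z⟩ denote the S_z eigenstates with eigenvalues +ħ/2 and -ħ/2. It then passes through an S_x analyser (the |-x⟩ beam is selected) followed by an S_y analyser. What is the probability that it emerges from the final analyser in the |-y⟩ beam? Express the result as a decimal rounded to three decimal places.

First analyser (S_x): P(|-x⟩) = |⟨-x|ψ⟩|² = 16/20.
After stage 1 the state is |-x⟩; P(|-y⟩) = |⟨-y|-x⟩|² = 1/2.
Joint probability = 16/20 × 1/2 = 0.400.

0.400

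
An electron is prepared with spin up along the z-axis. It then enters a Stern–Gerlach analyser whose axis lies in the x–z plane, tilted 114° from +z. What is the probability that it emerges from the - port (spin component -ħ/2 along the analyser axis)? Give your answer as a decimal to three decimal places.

For spin-½, the probability of finding spin-up along an axis at angle θ to the initial spin direction is cos²(θ/2); spin-down is sin²(θ/2).
θ = 114°, so P = sin²(57°) ≈ 0.703.

0.703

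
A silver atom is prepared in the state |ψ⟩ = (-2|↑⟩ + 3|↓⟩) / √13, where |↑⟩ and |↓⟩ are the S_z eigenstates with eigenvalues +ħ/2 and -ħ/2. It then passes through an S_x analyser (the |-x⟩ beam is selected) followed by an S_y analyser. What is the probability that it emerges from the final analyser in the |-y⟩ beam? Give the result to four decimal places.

0.4808

First analyser (S_x): P(|-x⟩) = |⟨-x|ψ⟩|² = 25/26.
After stage 1 the state is |-x⟩; P(|-y⟩) = |⟨-y|-x⟩|² = 1/2.
Joint probability = 25/26 × 1/2 = 0.4808.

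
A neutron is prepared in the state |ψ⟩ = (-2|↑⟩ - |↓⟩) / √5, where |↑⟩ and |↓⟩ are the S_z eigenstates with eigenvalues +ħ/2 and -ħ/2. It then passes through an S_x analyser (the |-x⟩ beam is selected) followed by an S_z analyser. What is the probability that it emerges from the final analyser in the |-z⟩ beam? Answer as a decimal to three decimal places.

0.050

First analyser (S_x): P(|-x⟩) = |⟨-x|ψ⟩|² = 1/10.
After stage 1 the state is |-x⟩; P(|-z⟩) = |⟨-z|-x⟩|² = 1/2.
Joint probability = 1/10 × 1/2 = 0.050.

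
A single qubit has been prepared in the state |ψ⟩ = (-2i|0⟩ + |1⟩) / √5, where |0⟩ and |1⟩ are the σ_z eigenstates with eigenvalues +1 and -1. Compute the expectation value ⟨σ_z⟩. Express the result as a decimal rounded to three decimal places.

0.600

⟨σ_z⟩ = |a|² - |b|² divided by |a|²+|b|², with a, b the |0⟩, |1⟩ amplitudes.
= (4 - 1)/5 = 3/5.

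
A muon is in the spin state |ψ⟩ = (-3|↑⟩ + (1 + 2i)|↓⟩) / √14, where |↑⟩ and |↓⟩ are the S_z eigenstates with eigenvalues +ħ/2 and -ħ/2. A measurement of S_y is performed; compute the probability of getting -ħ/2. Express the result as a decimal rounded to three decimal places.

0.929

|-y⟩ = (|↑⟩ - i|↓⟩)/√2, so ⟨-y|ψ⟩ = (-5 + i) / (√2·√14).
P = |-5 + i|² / 28 = 26/28.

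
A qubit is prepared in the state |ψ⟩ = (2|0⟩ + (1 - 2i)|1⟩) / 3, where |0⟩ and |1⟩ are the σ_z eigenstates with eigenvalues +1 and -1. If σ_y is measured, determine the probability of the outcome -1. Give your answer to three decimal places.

0.944

|-y⟩ = (|0⟩ - i|1⟩)/√2, so ⟨-y|ψ⟩ = (4 + i) / (√2·3).
P = |4 + i|² / 18 = 17/18.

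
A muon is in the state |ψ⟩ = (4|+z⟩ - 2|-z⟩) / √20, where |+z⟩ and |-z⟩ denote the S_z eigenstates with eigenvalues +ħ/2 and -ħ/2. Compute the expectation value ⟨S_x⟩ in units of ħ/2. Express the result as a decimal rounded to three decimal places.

-0.800

⟨σ_x⟩ = 2 Re(a* b)/(|a|²+|b|²) with a = 4, b = -2.
a* b = -8, so ⟨σ_x⟩ = -16/20.
⟨S_x⟩ = (ħ/2)·⟨σ_x⟩.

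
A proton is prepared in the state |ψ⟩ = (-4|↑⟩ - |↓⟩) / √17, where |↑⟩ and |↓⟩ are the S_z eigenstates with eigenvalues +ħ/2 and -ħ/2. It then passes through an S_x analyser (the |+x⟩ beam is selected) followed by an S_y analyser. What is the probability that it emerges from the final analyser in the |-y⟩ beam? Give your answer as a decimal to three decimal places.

0.368

First analyser (S_x): P(|+x⟩) = |⟨+x|ψ⟩|² = 25/34.
After stage 1 the state is |+x⟩; P(|-y⟩) = |⟨-y|+x⟩|² = 1/2.
Joint probability = 25/34 × 1/2 = 0.368.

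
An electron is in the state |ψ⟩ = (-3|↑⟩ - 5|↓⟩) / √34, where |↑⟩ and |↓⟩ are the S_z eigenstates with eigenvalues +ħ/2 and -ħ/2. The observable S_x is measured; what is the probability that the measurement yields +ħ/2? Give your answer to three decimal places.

0.941

|+x⟩ = (|↑⟩ + |↓⟩)/√2, so ⟨+x|ψ⟩ = (-8) / (√2·√34).
P = |-8|² / 68 = 64/68.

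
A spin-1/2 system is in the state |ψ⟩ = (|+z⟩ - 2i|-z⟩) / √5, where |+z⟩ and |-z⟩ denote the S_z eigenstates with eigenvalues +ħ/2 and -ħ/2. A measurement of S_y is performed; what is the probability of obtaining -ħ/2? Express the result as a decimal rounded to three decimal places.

|-y⟩ = (|+z⟩ - i|-z⟩)/√2, so ⟨-y|ψ⟩ = (3) / (√2·√5).
P = |3|² / 10 = 9/10.

0.900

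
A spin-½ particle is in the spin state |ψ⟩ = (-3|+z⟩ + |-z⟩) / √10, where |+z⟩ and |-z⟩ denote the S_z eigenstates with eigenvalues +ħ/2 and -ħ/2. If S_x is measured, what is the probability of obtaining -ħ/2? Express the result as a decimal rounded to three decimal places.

0.800

|-x⟩ = (|+z⟩ - |-z⟩)/√2, so ⟨-x|ψ⟩ = (-4) / (√2·√10).
P = |-4|² / 20 = 16/20.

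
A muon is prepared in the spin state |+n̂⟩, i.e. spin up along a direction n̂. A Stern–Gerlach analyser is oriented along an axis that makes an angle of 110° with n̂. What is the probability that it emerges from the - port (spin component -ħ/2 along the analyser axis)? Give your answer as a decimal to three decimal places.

For spin-½, the probability of finding spin-up along an axis at angle θ to the initial spin direction is cos²(θ/2); spin-down is sin²(θ/2).
θ = 110°, so P = sin²(55°) ≈ 0.671.

0.671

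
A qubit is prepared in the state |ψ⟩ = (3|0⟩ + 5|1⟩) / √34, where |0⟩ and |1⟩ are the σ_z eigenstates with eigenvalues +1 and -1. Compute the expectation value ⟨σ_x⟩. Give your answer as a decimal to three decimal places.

0.882

⟨σ_x⟩ = 2 Re(a* b)/(|a|²+|b|²) with a = 3, b = 5.
a* b = 15, so ⟨σ_x⟩ = 30/34.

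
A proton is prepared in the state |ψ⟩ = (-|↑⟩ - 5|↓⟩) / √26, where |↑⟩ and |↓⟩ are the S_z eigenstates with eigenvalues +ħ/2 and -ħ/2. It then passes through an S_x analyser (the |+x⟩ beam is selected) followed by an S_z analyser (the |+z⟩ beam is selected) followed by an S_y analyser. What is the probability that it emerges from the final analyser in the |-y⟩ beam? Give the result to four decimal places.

First analyser (S_x): P(|+x⟩) = |⟨+x|ψ⟩|² = 36/52.
After stage 1 the state is |+x⟩; P(|+z⟩) = |⟨+z|+x⟩|² = 1/2.
After stage 2 the state is |+z⟩; P(|-y⟩) = |⟨-y|+z⟩|² = 1/2.
Joint probability = 36/52 × 1/2 × 1/2 = 0.1731.

0.1731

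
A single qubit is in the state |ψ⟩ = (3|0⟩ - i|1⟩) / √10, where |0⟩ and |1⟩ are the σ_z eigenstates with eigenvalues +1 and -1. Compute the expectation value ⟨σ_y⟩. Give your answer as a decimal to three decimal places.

⟨σ_y⟩ = 2 Im(a* b)/(|a|²+|b|²) with a = 3, b = -i.
a* b = -3i, so ⟨σ_y⟩ = -6/10.

-0.600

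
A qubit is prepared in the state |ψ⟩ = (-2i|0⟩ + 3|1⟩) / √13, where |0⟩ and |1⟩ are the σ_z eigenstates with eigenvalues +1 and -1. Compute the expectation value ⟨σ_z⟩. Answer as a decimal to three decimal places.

-0.385

⟨σ_z⟩ = |a|² - |b|² divided by |a|²+|b|², with a, b the |0⟩, |1⟩ amplitudes.
= (4 - 9)/13 = -5/13.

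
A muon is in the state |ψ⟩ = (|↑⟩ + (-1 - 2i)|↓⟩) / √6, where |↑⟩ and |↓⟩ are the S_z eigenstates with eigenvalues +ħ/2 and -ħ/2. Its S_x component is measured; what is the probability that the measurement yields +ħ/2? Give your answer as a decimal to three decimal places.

|+x⟩ = (|↑⟩ + |↓⟩)/√2, so ⟨+x|ψ⟩ = (-2i) / (√2·√6).
P = |-2i|² / 12 = 4/12.

0.333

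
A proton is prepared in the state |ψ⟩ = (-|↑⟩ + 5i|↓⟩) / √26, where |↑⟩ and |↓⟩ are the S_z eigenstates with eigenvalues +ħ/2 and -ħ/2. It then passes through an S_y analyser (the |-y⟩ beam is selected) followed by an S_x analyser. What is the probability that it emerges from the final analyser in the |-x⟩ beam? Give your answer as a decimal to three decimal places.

0.346

First analyser (S_y): P(|-y⟩) = |⟨-y|ψ⟩|² = 36/52.
After stage 1 the state is |-y⟩; P(|-x⟩) = |⟨-x|-y⟩|² = 1/2.
Joint probability = 36/52 × 1/2 = 0.346.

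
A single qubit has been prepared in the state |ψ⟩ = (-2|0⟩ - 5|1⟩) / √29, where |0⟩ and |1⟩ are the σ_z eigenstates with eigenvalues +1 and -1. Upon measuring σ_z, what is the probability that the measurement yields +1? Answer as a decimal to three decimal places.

0.138

The +1 outcome corresponds to |0⟩. Its amplitude in |ψ⟩ is -2/√29.
P = |-2|² / 29 = 4/29.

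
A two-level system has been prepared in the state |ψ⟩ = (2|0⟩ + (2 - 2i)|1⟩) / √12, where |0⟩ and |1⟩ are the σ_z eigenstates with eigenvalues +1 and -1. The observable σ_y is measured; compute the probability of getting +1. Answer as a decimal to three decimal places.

|+y⟩ = (|0⟩ + i|1⟩)/√2, so ⟨+y|ψ⟩ = (-2i) / (√2·√12).
P = |-2i|² / 24 = 4/24.

0.167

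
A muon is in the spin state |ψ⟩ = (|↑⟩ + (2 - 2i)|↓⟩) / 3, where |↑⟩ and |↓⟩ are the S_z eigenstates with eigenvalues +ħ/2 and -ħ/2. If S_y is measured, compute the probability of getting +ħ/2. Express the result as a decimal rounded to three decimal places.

|+y⟩ = (|↑⟩ + i|↓⟩)/√2, so ⟨+y|ψ⟩ = (-1 - 2i) / (√2·3).
P = |-1 - 2i|² / 18 = 5/18.

0.278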